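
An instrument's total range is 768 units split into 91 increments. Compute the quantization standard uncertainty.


resolution = range / divisions
resolution = 768 / 91 = 8.4395604
u_res = resolution / (2*sqrt(3))
u_res = 8.4395604 / 3.4641016
u_res = 2.4363

2.4363


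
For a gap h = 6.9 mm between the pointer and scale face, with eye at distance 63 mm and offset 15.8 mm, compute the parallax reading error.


error = h * offset / d
= 6.9 * 15.8 / 63
= 1.7305

1.7305


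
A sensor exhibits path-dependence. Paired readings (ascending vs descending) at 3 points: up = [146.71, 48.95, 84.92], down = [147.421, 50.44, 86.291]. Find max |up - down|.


|146.71 - 147.421| = 0.7110
|48.95 - 50.44| = 1.4900
|84.92 - 86.291| = 1.3710
hysteresis = max(diffs) = 1.4900

1.4900


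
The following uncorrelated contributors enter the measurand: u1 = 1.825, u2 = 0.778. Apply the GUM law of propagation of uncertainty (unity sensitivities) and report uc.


uc = sqrt(1.825^2 + 0.778^2)
uc = sqrt(3.935909)
uc = 1.9839

1.9839


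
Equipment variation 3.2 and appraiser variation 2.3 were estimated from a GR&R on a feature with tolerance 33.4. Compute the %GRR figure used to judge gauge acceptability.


GRR = sqrt(EV^2 + AV^2) = sqrt(3.2^2 + 2.3^2) = 3.9408121
%GRR = GRR / tol * 100 = 3.9408121 / 33.4 * 100
%GRR = 11.7988

11.7988


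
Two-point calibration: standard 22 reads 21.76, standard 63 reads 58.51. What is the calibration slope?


slope = (y2 - y1) / (x2 - x1)
= (58.51 - 21.76) / (63 - 22)
= 36.7500 / 41
= 0.8963

0.8963


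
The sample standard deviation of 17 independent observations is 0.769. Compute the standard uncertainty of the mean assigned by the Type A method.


u_A = s / sqrt(n)
u_A = 0.769 / sqrt(17)
u_A = 0.769 / 4.1231056
u_A = 0.1865

0.1865


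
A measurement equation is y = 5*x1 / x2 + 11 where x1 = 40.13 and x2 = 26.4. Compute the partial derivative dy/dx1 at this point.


y = 5*x1 / x2 + 11
dy/dx1 = 5/x2
Evaluate at x2 = 26.4: c1 = 5 / 26.4
c1 = 0.1894

0.1894


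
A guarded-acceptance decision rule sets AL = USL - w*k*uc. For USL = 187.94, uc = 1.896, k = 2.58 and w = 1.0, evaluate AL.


U = k * uc = 2.58 * 1.896 = 4.89168
guard band g = w * U = 1.0 * 4.89168 = 4.89168
AL = USL - g = 187.94 - 4.89168
AL = 183.0483

183.0483


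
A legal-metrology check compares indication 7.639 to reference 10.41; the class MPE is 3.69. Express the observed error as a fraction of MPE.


e = indication - reference = 7.639 - 10.41 = -2.7710
|e| = 2.7710
ratio = |e| / MPE = 2.7710 / 3.69
ratio = 0.7509

0.7509


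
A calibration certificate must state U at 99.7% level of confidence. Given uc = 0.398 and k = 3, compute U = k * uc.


U = k * uc
U = 3 * 0.398
U = 1.1940

1.1940


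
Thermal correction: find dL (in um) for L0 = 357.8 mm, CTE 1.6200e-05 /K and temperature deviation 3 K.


dL = L * alpha * dT
= 357.8 * 1.6200e-05 * 3
= 0.0173891 mm
dL_um = 0.0173891 * 1000 = 17.3891 um

17.3891


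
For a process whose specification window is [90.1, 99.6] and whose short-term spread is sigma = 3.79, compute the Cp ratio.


Cp = (USL - LSL) / (6 * sigma)
= (99.6 - 90.1) / (6 * 3.79)
= 9.5000 / 22.7400
= 0.4178

0.4178


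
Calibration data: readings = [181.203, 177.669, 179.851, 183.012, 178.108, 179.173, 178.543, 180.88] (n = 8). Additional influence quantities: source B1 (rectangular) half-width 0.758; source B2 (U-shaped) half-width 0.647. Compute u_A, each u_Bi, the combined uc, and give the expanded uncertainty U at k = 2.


mean = (181.203 + 177.669 + 179.851 + 183.012 + 178.108 + 179.173 + 178.543 + 180.88) / 8 = 179.804875
s = sqrt(sum((x - mean)^2)/(n-1)) = 1.8059966
u_A = s / sqrt(n) = 1.8059966 / sqrt(8) = 0.63851622
u_B1 = 0.758 / sqrt(3) = 0.4376315
u_B2 = 0.647 / sqrt(2) = 0.45749809
uc = sqrt(0.63851622^2 + 0.4376315^2 + 0.45749809^2) = 0.89918229
U = k * uc = 2 * 0.89918229
U = 1.7984

1.7984


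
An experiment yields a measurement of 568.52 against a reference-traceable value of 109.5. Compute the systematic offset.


Systematic error = measured - true
= 568.52 - 109.5
= 459.0200

459.0200


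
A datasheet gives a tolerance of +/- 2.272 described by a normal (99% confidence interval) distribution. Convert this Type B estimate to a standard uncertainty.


u_B = half_width / 2.576
u_B = 2.272 / 2.576
u_B = 0.8820

0.8820


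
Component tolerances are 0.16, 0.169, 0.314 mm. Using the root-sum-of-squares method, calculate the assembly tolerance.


RSS = sqrt(0.16^2 + 0.169^2 + 0.314^2)
= sqrt(0.152757)
= 0.3908

0.3908


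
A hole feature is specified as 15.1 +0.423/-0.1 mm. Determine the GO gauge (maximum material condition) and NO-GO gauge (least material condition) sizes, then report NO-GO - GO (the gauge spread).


GO = nominal - lower_tol (smallest hole = maximum material condition)
GO = 15.1 - 0.1 = 15.0
NO-GO = nominal + upper_tol (largest hole = least material condition)
NO-GO = 15.1 + 0.423 = 15.523
spread = NO-GO - GO = 15.523 - 15.0 = 0.5230

0.5230


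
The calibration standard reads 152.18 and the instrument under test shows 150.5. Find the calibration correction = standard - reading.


Correction = standard - reading
= 152.18 - 150.5
= 1.6800

1.6800


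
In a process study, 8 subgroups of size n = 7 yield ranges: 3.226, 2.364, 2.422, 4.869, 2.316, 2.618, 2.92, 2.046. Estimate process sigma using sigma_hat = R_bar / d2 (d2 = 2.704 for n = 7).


R_bar = (3.226 + 2.364 + 2.422 + 4.869 + 2.316 + 2.618 + 2.92 + 2.046) / 8
R_bar = 22.781 / 8 = 2.847625
sigma_hat = R_bar / d2 = 2.847625 / 2.704 = 1.0531

1.0531


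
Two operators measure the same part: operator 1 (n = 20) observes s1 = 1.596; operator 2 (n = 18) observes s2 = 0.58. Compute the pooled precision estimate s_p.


s_p = sqrt(((n1-1)*s1^2 + (n2-1)*s2^2) / (n1+n2-2))
numerator = (20-1)*1.596^2 + (18-1)*0.58^2 = 48.397104 + 5.7188 = 54.115904
denominator = 20 + 18 - 2 = 36
s_p^2 = 54.115904 / 36 = 1.5032196
s_p = sqrt(1.5032196) = 1.2261

1.2261


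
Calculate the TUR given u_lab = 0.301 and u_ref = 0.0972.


TUR = u_lab / u_ref
= 0.301 / 0.0972
= 3.0967

3.0967


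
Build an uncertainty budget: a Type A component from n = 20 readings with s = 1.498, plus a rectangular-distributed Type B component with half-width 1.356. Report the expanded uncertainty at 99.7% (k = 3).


u_A = s / sqrt(n) = 1.498 / sqrt(20) = 0.33496298
u_B = half_width / sqrt(3) = 1.356 / sqrt(3) = 0.78288697
uc = sqrt(u_A^2 + u_B^2) = sqrt(0.33496298^2 + 0.78288697^2) = 0.85153521
U = k * uc = 3 * 0.85153521
U = 2.5546

2.5546


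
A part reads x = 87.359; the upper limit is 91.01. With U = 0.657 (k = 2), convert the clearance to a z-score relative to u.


u = U / k = 0.657 / 2 = 0.3285
margin = |USL - x| = |91.01 - 87.359| = 3.651
z = margin / u = 3.651 / 0.3285
z = 11.1142

11.1142


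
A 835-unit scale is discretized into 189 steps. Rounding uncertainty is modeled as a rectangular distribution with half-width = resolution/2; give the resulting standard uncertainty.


resolution = range / divisions
resolution = 835 / 189 = 4.4179894
u_res = resolution / (2*sqrt(3))
u_res = 4.4179894 / 3.4641016
u_res = 1.2754

1.2754


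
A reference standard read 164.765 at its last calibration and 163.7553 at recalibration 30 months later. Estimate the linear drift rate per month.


rate = (v2 - v1) / months
= (163.7553 - 164.765) / 30
= -1.0097 / 30
= -0.0337

-0.0337


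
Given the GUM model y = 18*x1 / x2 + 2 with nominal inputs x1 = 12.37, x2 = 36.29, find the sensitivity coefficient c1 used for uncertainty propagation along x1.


y = 18*x1 / x2 + 2
dy/dx1 = 18/x2
Evaluate at x2 = 36.29: c1 = 18 / 36.29
c1 = 0.4960

0.4960


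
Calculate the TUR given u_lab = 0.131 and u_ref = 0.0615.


TUR = u_lab / u_ref
= 0.131 / 0.0615
= 2.1301

2.1301


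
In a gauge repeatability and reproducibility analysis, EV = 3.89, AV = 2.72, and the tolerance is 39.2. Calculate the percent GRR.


GRR = sqrt(EV^2 + AV^2) = sqrt(3.89^2 + 2.72^2) = 4.7466304
%GRR = GRR / tol * 100 = 4.7466304 / 39.2 * 100
%GRR = 12.1088

12.1088


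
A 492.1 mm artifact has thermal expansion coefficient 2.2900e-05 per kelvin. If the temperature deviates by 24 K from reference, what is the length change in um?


dL = L * alpha * dT
= 492.1 * 2.2900e-05 * 24
= 0.2704582 mm
dL_um = 0.2704582 * 1000 = 270.4582 um

270.4582


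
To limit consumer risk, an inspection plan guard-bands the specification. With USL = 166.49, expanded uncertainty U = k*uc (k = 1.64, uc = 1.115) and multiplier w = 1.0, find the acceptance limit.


U = k * uc = 1.64 * 1.115 = 1.8286
guard band g = w * U = 1.0 * 1.8286 = 1.8286
AL = USL - g = 166.49 - 1.8286
AL = 164.6614

164.6614


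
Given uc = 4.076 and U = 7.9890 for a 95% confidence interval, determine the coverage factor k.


k = U / uc
k = 7.9890 / 4.076
k = 1.96

1.96


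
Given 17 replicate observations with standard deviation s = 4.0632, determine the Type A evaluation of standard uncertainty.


u_A = s / sqrt(n)
u_A = 4.0632 / sqrt(17)
u_A = 4.0632 / 4.1231056
u_A = 0.9855

0.9855


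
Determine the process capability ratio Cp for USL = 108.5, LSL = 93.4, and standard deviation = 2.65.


Cp = (USL - LSL) / (6 * sigma)
= (108.5 - 93.4) / (6 * 2.65)
= 15.1000 / 15.9000
= 0.9497

0.9497


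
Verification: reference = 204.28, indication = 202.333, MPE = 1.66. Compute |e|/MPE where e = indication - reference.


e = indication - reference = 202.333 - 204.28 = -1.9470
|e| = 1.9470
ratio = |e| / MPE = 1.9470 / 1.66
ratio = 1.1729

1.1729


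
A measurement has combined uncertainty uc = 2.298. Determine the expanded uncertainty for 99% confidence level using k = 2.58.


U = k * uc
U = 2.58 * 2.298
U = 5.9288

5.9288


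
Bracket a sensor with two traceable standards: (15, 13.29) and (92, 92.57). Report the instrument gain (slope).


slope = (y2 - y1) / (x2 - x1)
= (92.57 - 13.29) / (92 - 15)
= 79.2800 / 77
= 1.0296

1.0296


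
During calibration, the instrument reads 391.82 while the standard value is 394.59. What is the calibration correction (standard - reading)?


Correction = standard - reading
= 394.59 - 391.82
= 2.7700

2.7700


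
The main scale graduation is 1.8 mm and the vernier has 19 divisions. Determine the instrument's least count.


LC = MSD / n_div
= 1.8 / 19
= 0.0947

0.0947


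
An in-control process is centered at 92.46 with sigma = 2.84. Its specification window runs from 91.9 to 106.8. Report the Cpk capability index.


Cpu = (USL - mean) / (3*sigma) = (106.8 - 92.46) / (3*2.84) = 1.6831
Cpl = (mean - LSL) / (3*sigma) = (92.46 - 91.9) / (3*2.84) = 0.0657
Cpk = min(Cpu, Cpl) = 0.0657

0.0657


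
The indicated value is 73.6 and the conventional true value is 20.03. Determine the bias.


Systematic error = measured - true
= 73.6 - 20.03
= 53.5700

53.5700


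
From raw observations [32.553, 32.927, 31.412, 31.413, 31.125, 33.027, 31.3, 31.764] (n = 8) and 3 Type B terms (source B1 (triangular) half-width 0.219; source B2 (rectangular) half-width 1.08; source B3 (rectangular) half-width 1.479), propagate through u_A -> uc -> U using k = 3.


mean = (32.553 + 32.927 + 31.412 + 31.413 + 31.125 + 33.027 + 31.3 + 31.764) / 8 = 31.940125
s = sqrt(sum((x - mean)^2)/(n-1)) = 0.77393437
u_A = s / sqrt(n) = 0.77393437 / sqrt(8) = 0.27362712
u_B1 = 0.219 / sqrt(6) = 0.089406376
u_B2 = 1.08 / sqrt(3) = 0.62353829
u_B3 = 1.479 / sqrt(3) = 0.85390105
uc = sqrt(0.27362712^2 + 0.089406376^2 + 0.62353829^2 + 0.85390105^2) = 1.0958158
U = k * uc = 3 * 1.0958158
U = 3.2874

3.2874


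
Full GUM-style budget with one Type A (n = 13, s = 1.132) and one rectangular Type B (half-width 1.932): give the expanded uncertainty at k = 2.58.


u_A = s / sqrt(n) = 1.132 / sqrt(13) = 0.31396031
u_B = half_width / sqrt(3) = 1.932 / sqrt(3) = 1.1154407
uc = sqrt(u_A^2 + u_B^2) = sqrt(0.31396031^2 + 1.1154407^2) = 1.1587834
U = k * uc = 2.58 * 1.1587834
U = 2.9897

2.9897


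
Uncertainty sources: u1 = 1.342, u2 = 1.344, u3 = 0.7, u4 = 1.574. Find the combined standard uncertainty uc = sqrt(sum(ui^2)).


uc = sqrt(1.342^2 + 1.344^2 + 0.7^2 + 1.574^2)
uc = sqrt(6.574776)
uc = 2.5641

2.5641


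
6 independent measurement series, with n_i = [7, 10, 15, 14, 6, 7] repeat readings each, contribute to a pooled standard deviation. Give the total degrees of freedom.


nu = sum_i (n_i - 1)
nu = ((7 - 1) + (10 - 1) + (15 - 1) + (14 - 1) + (6 - 1) + (7 - 1))
nu = 6 + 9 + 14 + 13 + 5 + 6
nu = 53

53


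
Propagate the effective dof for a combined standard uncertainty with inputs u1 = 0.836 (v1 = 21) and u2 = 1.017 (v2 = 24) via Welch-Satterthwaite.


uc = sqrt(u1^2 + u2^2) = sqrt(0.836^2 + 1.017^2) = 1.3165048
v_eff = uc^4 / (u1^4/v1 + u2^4/v2)
= 1.3165048^4 / (0.836^4/21 + 1.017^4/24)
= 3.0039299 / 0.067832864
v_eff = 44.2843

44.2843


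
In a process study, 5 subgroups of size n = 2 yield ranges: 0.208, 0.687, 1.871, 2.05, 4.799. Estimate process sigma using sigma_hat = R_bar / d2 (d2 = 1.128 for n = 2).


R_bar = (0.208 + 0.687 + 1.871 + 2.05 + 4.799) / 5
R_bar = 9.615 / 5 = 1.923
sigma_hat = R_bar / d2 = 1.923 / 1.128 = 1.7048

1.7048


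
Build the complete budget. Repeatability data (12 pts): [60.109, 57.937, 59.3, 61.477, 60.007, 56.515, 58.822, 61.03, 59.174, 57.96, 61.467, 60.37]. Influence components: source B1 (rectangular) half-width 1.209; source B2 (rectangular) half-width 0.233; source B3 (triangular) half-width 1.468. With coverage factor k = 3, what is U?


mean = (60.109 + 57.937 + 59.3 + 61.477 + 60.007 + 56.515 + 58.822 + 61.03 + 59.174 + 57.96 + 61.467 + 60.37) / 12 = 59.514
s = sqrt(sum((x - mean)^2)/(n-1)) = 1.5324297
u_A = s / sqrt(n) = 1.5324297 / sqrt(12) = 0.44237435
u_B1 = 1.209 / sqrt(3) = 0.69801648
u_B2 = 0.233 / sqrt(3) = 0.13452261
u_B3 = 1.468 / sqrt(6) = 0.59930849
uc = sqrt(0.44237435^2 + 0.69801648^2 + 0.13452261^2 + 0.59930849^2) = 1.0296548
U = k * uc = 3 * 1.0296548
U = 3.0890

3.0890


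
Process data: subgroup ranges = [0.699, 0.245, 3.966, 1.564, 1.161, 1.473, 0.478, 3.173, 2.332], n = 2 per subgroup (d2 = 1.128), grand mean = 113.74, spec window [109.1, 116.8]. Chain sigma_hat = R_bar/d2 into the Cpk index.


R_bar = (0.699 + 0.245 + 3.966 + 1.564 + 1.161 + 1.473 + 0.478 + 3.173 + 2.332) / 9 = 1.6767778
sigma = R_bar / d2 = 1.6767778 / 1.128 = 1.4865051
Cp = (USL - LSL)/(6*sigma) = (116.8 - 109.1)/(6*1.4865051) = 0.8633
Cpu = (116.8 - 113.74)/(3*1.4865051) = 0.6862
Cpl = (113.74 - 109.1)/(3*1.4865051) = 1.0405
Cpk = min(Cpu, Cpl) = 0.6862

0.6862


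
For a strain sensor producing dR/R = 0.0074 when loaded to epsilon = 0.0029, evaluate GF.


GF = (dR/R) / epsilon
= 0.0074 / 0.0029
= 2.5517

2.5517


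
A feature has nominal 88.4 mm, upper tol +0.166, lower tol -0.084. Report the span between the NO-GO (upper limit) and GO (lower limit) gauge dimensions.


GO = nominal - lower_tol (smallest hole = maximum material condition)
GO = 88.4 - 0.084 = 88.316
NO-GO = nominal + upper_tol (largest hole = least material condition)
NO-GO = 88.4 + 0.166 = 88.566
spread = NO-GO - GO = 88.566 - 88.316 = 0.2500

0.2500


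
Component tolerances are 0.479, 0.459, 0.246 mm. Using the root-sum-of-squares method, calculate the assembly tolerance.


RSS = sqrt(0.479^2 + 0.459^2 + 0.246^2)
= sqrt(0.500638)
= 0.7076

0.7076


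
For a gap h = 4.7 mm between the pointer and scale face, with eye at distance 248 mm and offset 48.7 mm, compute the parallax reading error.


error = h * offset / d
= 4.7 * 48.7 / 248
= 0.9229

0.9229


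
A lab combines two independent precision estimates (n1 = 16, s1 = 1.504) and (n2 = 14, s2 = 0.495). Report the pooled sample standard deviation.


s_p = sqrt(((n1-1)*s1^2 + (n2-1)*s2^2) / (n1+n2-2))
numerator = (16-1)*1.504^2 + (14-1)*0.495^2 = 33.93024 + 3.185325 = 37.115565
denominator = 16 + 14 - 2 = 28
s_p^2 = 37.115565 / 28 = 1.3255559
s_p = sqrt(1.3255559) = 1.1513

1.1513


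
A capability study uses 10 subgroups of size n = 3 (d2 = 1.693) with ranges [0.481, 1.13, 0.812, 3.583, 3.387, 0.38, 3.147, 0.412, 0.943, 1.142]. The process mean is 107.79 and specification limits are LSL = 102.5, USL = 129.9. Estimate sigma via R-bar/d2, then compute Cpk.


R_bar = (0.481 + 1.13 + 0.812 + 3.583 + 3.387 + 0.38 + 3.147 + 0.412 + 0.943 + 1.142) / 10 = 1.5417
sigma = R_bar / d2 = 1.5417 / 1.693 = 0.91063201
Cp = (USL - LSL)/(6*sigma) = (129.9 - 102.5)/(6*0.91063201) = 5.0148
Cpu = (129.9 - 107.79)/(3*0.91063201) = 8.0933
Cpl = (107.79 - 102.5)/(3*0.91063201) = 1.9364
Cpk = min(Cpu, Cpl) = 1.9364

1.9364


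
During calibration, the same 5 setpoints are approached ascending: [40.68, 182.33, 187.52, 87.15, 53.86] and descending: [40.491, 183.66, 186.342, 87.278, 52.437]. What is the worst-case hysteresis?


|40.68 - 40.491| = 0.1890
|182.33 - 183.66| = 1.3300
|187.52 - 186.342| = 1.1780
|87.15 - 87.278| = 0.1280
|53.86 - 52.437| = 1.4230
hysteresis = max(diffs) = 1.4230

1.4230


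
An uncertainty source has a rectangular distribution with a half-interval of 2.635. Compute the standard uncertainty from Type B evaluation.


u_B = half_width / sqrt(3)
u_B = 2.635 / 1.7320508
u_B = 1.5213

1.5213


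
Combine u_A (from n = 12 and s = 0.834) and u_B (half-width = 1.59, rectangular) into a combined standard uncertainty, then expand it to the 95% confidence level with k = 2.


u_A = s / sqrt(n) = 0.834 / sqrt(12) = 0.24075506
u_B = half_width / sqrt(3) = 1.59 / sqrt(3) = 0.91798693
uc = sqrt(u_A^2 + u_B^2) = sqrt(0.24075506^2 + 0.91798693^2) = 0.94903267
U = k * uc = 2 * 0.94903267
U = 1.8981

1.8981


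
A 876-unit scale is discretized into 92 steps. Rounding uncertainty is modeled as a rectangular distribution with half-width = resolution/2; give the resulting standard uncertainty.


resolution = range / divisions
resolution = 876 / 92 = 9.5217391
u_res = resolution / (2*sqrt(3))
u_res = 9.5217391 / 3.4641016
u_res = 2.7487

2.7487


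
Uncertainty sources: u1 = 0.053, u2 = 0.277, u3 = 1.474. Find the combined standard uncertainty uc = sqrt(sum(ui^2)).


uc = sqrt(0.053^2 + 0.277^2 + 1.474^2)
uc = sqrt(2.252214)
uc = 1.5007

1.5007


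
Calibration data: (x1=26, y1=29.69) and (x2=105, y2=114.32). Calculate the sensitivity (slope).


slope = (y2 - y1) / (x2 - x1)
= (114.32 - 29.69) / (105 - 26)
= 84.6300 / 79
= 1.0713

1.0713


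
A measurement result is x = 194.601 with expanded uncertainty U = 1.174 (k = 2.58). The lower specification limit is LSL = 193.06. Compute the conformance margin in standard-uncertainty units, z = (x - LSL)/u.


u = U / k = 1.174 / 2.58 = 0.45503876
margin = |LSL - x| = |193.06 - 194.601| = 1.541
z = margin / u = 1.541 / 0.45503876
z = 3.3865

3.3865


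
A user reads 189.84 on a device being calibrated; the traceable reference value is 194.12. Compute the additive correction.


Correction = standard - reading
= 194.12 - 189.84
= 4.2800

4.2800


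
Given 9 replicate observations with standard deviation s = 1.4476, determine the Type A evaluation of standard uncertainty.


u_A = s / sqrt(n)
u_A = 1.4476 / sqrt(9)
u_A = 1.4476 / 3
u_A = 0.4825

0.4825


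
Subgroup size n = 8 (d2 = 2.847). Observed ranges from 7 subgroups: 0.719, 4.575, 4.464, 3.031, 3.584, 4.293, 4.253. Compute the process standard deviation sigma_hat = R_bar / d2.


R_bar = (0.719 + 4.575 + 4.464 + 3.031 + 3.584 + 4.293 + 4.253) / 7
R_bar = 24.919 / 7 = 3.5598571
sigma_hat = R_bar / d2 = 3.5598571 / 2.847 = 1.2504

1.2504


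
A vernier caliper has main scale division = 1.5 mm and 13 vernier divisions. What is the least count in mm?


LC = MSD / n_div
= 1.5 / 13
= 0.1154

0.1154


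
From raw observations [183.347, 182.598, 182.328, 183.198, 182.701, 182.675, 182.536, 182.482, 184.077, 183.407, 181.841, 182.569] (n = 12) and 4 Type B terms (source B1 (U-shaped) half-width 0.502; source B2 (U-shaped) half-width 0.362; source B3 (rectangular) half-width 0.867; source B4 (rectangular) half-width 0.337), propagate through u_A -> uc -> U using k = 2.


mean = (183.347 + 182.598 + 182.328 + 183.198 + 182.701 + 182.675 + 182.536 + 182.482 + 184.077 + 183.407 + 181.841 + 182.569) / 12 = 182.81325
s = sqrt(sum((x - mean)^2)/(n-1)) = 0.59448681
u_A = s / sqrt(n) = 0.59448681 / sqrt(12) = 0.17161356
u_B1 = 0.502 / sqrt(2) = 0.3549676
u_B2 = 0.362 / sqrt(2) = 0.25597265
u_B3 = 0.867 / sqrt(3) = 0.50056268
u_B4 = 0.337 / sqrt(3) = 0.19456704
uc = sqrt(0.17161356^2 + 0.3549676^2 + 0.25597265^2 + 0.50056268^2 + 0.19456704^2) = 0.71371881
U = k * uc = 2 * 0.71371881
U = 1.4274

1.4274


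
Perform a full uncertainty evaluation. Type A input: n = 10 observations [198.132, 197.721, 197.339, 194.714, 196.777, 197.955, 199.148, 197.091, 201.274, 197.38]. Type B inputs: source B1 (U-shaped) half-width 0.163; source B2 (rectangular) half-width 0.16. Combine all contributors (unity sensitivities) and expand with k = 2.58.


mean = (198.132 + 197.721 + 197.339 + 194.714 + 196.777 + 197.955 + 199.148 + 197.091 + 201.274 + 197.38) / 10 = 197.7531
s = sqrt(sum((x - mean)^2)/(n-1)) = 1.6821217
u_A = s / sqrt(n) = 1.6821217 / sqrt(10) = 0.53193359
u_B1 = 0.163 / sqrt(2) = 0.11525841
u_B2 = 0.16 / sqrt(3) = 0.092376043
uc = sqrt(0.53193359^2 + 0.11525841^2 + 0.092376043^2) = 0.55206085
U = k * uc = 2.58 * 0.55206085
U = 1.4243

1.4243


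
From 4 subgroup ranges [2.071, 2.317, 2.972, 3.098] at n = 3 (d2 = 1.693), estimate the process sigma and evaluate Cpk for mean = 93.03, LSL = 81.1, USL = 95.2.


R_bar = (2.071 + 2.317 + 2.972 + 3.098) / 4 = 2.6145
sigma = R_bar / d2 = 2.6145 / 1.693 = 1.5443001
Cp = (USL - LSL)/(6*sigma) = (95.2 - 81.1)/(6*1.5443001) = 1.5217
Cpu = (95.2 - 93.03)/(3*1.5443001) = 0.4684
Cpl = (93.03 - 81.1)/(3*1.5443001) = 2.5751
Cpk = min(Cpu, Cpl) = 0.4684

0.4684


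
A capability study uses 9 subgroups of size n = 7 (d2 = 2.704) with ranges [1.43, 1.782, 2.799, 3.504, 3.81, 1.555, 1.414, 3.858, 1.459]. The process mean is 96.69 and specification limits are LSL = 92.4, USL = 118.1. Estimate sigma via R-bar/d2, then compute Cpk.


R_bar = (1.43 + 1.782 + 2.799 + 3.504 + 3.81 + 1.555 + 1.414 + 3.858 + 1.459) / 9 = 2.4012222
sigma = R_bar / d2 = 2.4012222 / 2.704 = 0.88802596
Cp = (USL - LSL)/(6*sigma) = (118.1 - 92.4)/(6*0.88802596) = 4.8234
Cpu = (118.1 - 96.69)/(3*0.88802596) = 8.0366
Cpl = (96.69 - 92.4)/(3*0.88802596) = 1.6103
Cpk = min(Cpu, Cpl) = 1.6103

1.6103


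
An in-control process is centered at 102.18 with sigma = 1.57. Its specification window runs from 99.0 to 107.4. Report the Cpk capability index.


Cpu = (USL - mean) / (3*sigma) = (107.4 - 102.18) / (3*1.57) = 1.1083
Cpl = (mean - LSL) / (3*sigma) = (102.18 - 99.0) / (3*1.57) = 0.6752
Cpk = min(Cpu, Cpl) = 0.6752

0.6752


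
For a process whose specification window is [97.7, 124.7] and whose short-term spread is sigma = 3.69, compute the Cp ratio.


Cp = (USL - LSL) / (6 * sigma)
= (124.7 - 97.7) / (6 * 3.69)
= 27.0000 / 22.1400
= 1.2195

1.2195


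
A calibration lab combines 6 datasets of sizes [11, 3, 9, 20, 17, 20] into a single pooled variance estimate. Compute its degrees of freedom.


nu = sum_i (n_i - 1)
nu = ((11 - 1) + (3 - 1) + (9 - 1) + (20 - 1) + (17 - 1) + (20 - 1))
nu = 10 + 2 + 8 + 19 + 16 + 19
nu = 74

74


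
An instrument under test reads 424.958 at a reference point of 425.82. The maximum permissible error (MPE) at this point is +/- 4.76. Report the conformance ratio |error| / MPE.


e = indication - reference = 424.958 - 425.82 = -0.8620
|e| = 0.8620
ratio = |e| / MPE = 0.8620 / 4.76
ratio = 0.1811

0.1811


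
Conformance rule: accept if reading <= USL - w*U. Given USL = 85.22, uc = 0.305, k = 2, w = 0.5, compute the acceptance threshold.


U = k * uc = 2 * 0.305 = 0.61
guard band g = w * U = 0.5 * 0.61 = 0.305
AL = USL - g = 85.22 - 0.305
AL = 84.9150

84.9150


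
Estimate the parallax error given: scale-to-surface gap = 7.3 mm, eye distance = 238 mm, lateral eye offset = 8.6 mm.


error = h * offset / d
= 7.3 * 8.6 / 238
= 0.2638

0.2638


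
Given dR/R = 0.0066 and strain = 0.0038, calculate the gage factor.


GF = (dR/R) / epsilon
= 0.0066 / 0.0038
= 1.7368

1.7368


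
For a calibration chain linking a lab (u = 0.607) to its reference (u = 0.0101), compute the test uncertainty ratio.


TUR = u_lab / u_ref
= 0.607 / 0.0101
= 60.0990

60.0990


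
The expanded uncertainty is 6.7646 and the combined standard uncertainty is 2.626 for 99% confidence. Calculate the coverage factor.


k = U / uc
k = 6.7646 / 2.626
k = 2.576

2.576


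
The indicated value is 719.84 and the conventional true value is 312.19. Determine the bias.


Systematic error = measured - true
= 719.84 - 312.19
= 407.6500

407.6500


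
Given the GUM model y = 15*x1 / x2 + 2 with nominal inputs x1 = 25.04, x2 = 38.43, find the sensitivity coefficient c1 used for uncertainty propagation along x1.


y = 15*x1 / x2 + 2
dy/dx1 = 15/x2
Evaluate at x2 = 38.43: c1 = 15 / 38.43
c1 = 0.3903

0.3903


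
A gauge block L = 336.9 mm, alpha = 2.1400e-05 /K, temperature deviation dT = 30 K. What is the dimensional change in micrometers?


dL = L * alpha * dT
= 336.9 * 2.1400e-05 * 30
= 0.2162898 mm
dL_um = 0.2162898 * 1000 = 216.2898 um

216.2898


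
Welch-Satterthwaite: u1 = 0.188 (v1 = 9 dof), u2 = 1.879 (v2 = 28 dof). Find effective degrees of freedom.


uc = sqrt(u1^2 + u2^2) = sqrt(0.188^2 + 1.879^2) = 1.8883816
v_eff = uc^4 / (u1^4/v1 + u2^4/v2)
= 1.8883816^4 / (0.188^4/9 + 1.879^4/28)
= 12.716249 / 0.44533258
v_eff = 28.5545

28.5545


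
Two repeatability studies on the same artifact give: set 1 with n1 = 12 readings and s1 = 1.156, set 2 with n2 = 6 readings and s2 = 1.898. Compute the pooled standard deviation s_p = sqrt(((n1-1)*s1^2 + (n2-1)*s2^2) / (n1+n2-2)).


s_p = sqrt(((n1-1)*s1^2 + (n2-1)*s2^2) / (n1+n2-2))
numerator = (12-1)*1.156^2 + (6-1)*1.898^2 = 14.699696 + 18.01202 = 32.711716
denominator = 12 + 6 - 2 = 16
s_p^2 = 32.711716 / 16 = 2.0444823
s_p = sqrt(2.0444823) = 1.4299

1.4299


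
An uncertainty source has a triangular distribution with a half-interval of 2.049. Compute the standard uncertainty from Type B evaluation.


u_B = half_width / sqrt(6)
u_B = 2.049 / 2.4494897
u_B = 0.8365

0.8365


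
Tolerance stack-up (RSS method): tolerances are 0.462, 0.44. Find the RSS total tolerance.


RSS = sqrt(0.462^2 + 0.44^2)
= sqrt(0.407044)
= 0.6380

0.6380


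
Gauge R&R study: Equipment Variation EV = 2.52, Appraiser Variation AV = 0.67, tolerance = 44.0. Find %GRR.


GRR = sqrt(EV^2 + AV^2) = sqrt(2.52^2 + 0.67^2) = 2.6075467
%GRR = GRR / tol * 100 = 2.6075467 / 44.0 * 100
%GRR = 5.9262

5.9262


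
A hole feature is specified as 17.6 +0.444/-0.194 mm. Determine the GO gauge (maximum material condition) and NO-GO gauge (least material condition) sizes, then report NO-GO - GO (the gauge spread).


GO = nominal - lower_tol (smallest hole = maximum material condition)
GO = 17.6 - 0.194 = 17.406
NO-GO = nominal + upper_tol (largest hole = least material condition)
NO-GO = 17.6 + 0.444 = 18.044
spread = NO-GO - GO = 18.044 - 17.406 = 0.6380

0.6380


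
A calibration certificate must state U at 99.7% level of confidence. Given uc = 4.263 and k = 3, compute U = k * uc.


U = k * uc
U = 3 * 4.263
U = 12.7890

12.7890


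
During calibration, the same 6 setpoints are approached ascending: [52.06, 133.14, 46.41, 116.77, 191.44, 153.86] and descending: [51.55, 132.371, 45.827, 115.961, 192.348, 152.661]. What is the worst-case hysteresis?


|52.06 - 51.55| = 0.5100
|133.14 - 132.371| = 0.7690
|46.41 - 45.827| = 0.5830
|116.77 - 115.961| = 0.8090
|191.44 - 192.348| = 0.9080
|153.86 - 152.661| = 1.1990
hysteresis = max(diffs) = 1.1990

1.1990


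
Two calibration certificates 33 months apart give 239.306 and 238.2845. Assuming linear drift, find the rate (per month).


rate = (v2 - v1) / months
= (238.2845 - 239.306) / 33
= -1.0215 / 33
= -0.0310

-0.0310


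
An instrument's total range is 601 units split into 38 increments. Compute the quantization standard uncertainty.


resolution = range / divisions
resolution = 601 / 38 = 15.815789
u_res = resolution / (2*sqrt(3))
u_res = 15.815789 / 3.4641016
u_res = 4.5656

4.5656


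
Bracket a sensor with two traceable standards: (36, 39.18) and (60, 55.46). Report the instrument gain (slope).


slope = (y2 - y1) / (x2 - x1)
= (55.46 - 39.18) / (60 - 36)
= 16.2800 / 24
= 0.6783

0.6783


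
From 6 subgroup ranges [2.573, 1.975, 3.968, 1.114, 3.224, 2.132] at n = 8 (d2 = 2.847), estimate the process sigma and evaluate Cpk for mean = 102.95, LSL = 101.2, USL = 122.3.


R_bar = (2.573 + 1.975 + 3.968 + 1.114 + 3.224 + 2.132) / 6 = 2.4976667
sigma = R_bar / d2 = 2.4976667 / 2.847 = 0.87729775
Cp = (USL - LSL)/(6*sigma) = (122.3 - 101.2)/(6*0.87729775) = 4.0085
Cpu = (122.3 - 102.95)/(3*0.87729775) = 7.3521
Cpl = (102.95 - 101.2)/(3*0.87729775) = 0.6649
Cpk = min(Cpu, Cpl) = 0.6649

0.6649


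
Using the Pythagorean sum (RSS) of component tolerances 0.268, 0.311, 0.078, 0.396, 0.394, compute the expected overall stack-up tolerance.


RSS = sqrt(0.268^2 + 0.311^2 + 0.078^2 + 0.396^2 + 0.394^2)
= sqrt(0.486681)
= 0.6976

0.6976


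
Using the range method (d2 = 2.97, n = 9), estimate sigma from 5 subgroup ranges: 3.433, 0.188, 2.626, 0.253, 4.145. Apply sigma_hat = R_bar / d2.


R_bar = (3.433 + 0.188 + 2.626 + 0.253 + 4.145) / 5
R_bar = 10.645 / 5 = 2.129
sigma_hat = R_bar / d2 = 2.129 / 2.97 = 0.7168

0.7168


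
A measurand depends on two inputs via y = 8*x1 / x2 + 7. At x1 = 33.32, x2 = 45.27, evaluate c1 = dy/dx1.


y = 8*x1 / x2 + 7
dy/dx1 = 8/x2
Evaluate at x2 = 45.27: c1 = 8 / 45.27
c1 = 0.1767

0.1767


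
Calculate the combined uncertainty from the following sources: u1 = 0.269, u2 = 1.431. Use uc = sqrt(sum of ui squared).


uc = sqrt(0.269^2 + 1.431^2)
uc = sqrt(2.120122)
uc = 1.4561

1.4561


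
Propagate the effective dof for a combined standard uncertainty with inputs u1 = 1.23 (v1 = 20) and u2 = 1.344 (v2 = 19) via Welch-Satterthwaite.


uc = sqrt(u1^2 + u2^2) = sqrt(1.23^2 + 1.344^2) = 1.8218771
v_eff = uc^4 / (u1^4/v1 + u2^4/v2)
= 1.8218771^4 / (1.23^4/20 + 1.344^4/19)
= 11.017329 / 0.28617225
v_eff = 38.4989

38.4989


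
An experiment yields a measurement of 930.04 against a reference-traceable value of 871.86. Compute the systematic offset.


Systematic error = measured - true
= 930.04 - 871.86
= 58.1800

58.1800


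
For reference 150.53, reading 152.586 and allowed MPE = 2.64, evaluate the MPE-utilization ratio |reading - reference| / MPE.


e = indication - reference = 152.586 - 150.53 = 2.0560
|e| = 2.0560
ratio = |e| / MPE = 2.0560 / 2.64
ratio = 0.7788

0.7788


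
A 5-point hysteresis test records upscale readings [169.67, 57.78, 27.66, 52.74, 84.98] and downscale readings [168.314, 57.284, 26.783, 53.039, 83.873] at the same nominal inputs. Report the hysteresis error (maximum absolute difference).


|169.67 - 168.314| = 1.3560
|57.78 - 57.284| = 0.4960
|27.66 - 26.783| = 0.8770
|52.74 - 53.039| = 0.2990
|84.98 - 83.873| = 1.1070
hysteresis = max(diffs) = 1.3560

1.3560


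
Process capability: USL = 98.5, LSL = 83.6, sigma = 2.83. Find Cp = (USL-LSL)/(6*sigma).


Cp = (USL - LSL) / (6 * sigma)
= (98.5 - 83.6) / (6 * 2.83)
= 14.9000 / 16.9800
= 0.8775

0.8775


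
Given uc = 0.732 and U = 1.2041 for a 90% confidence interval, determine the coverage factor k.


k = U / uc
k = 1.2041 / 0.732
k = 1.645

1.645


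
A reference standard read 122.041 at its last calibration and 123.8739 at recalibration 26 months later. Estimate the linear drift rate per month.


rate = (v2 - v1) / months
= (123.8739 - 122.041) / 26
= 1.8329 / 26
= 0.0705

0.0705


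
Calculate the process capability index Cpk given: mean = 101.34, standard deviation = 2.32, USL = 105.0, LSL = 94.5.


Cpu = (USL - mean) / (3*sigma) = (105.0 - 101.34) / (3*2.32) = 0.5259
Cpl = (mean - LSL) / (3*sigma) = (101.34 - 94.5) / (3*2.32) = 0.9828
Cpk = min(Cpu, Cpl) = 0.5259

0.5259


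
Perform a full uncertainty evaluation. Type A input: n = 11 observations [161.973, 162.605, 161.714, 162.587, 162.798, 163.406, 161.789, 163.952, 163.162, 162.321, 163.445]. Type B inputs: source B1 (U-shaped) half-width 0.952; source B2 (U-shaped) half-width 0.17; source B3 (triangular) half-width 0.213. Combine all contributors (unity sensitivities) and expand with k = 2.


mean = (161.973 + 162.605 + 161.714 + 162.587 + 162.798 + 163.406 + 161.789 + 163.952 + 163.162 + 162.321 + 163.445) / 11 = 162.7047273
s = sqrt(sum((x - mean)^2)/(n-1)) = 0.73074265
u_A = s / sqrt(n) = 0.73074265 / sqrt(11) = 0.2203272
u_B1 = 0.952 / sqrt(2) = 0.67316566
u_B2 = 0.17 / sqrt(2) = 0.12020815
u_B3 = 0.213 / sqrt(6) = 0.086956886
uc = sqrt(0.2203272^2 + 0.67316566^2 + 0.12020815^2 + 0.086956886^2) = 0.72367643
U = k * uc = 2 * 0.72367643
U = 1.4474

1.4474


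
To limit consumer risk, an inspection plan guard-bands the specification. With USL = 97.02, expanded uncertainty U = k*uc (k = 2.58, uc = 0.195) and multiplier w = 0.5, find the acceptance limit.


U = k * uc = 2.58 * 0.195 = 0.5031
guard band g = w * U = 0.5 * 0.5031 = 0.25155
AL = USL - g = 97.02 - 0.25155
AL = 96.7685

96.7685


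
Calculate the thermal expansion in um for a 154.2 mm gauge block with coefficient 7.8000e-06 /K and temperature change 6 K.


dL = L * alpha * dT
= 154.2 * 7.8000e-06 * 6
= 0.0072166 mm
dL_um = 0.0072166 * 1000 = 7.2166 um

7.2166


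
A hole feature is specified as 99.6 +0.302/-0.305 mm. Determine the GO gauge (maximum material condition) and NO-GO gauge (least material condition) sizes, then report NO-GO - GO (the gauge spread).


GO = nominal - lower_tol (smallest hole = maximum material condition)
GO = 99.6 - 0.305 = 99.295
NO-GO = nominal + upper_tol (largest hole = least material condition)
NO-GO = 99.6 + 0.302 = 99.902
spread = NO-GO - GO = 99.902 - 99.295 = 0.6070

0.6070


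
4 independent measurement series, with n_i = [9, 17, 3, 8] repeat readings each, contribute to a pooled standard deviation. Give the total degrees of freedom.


nu = sum_i (n_i - 1)
nu = ((9 - 1) + (17 - 1) + (3 - 1) + (8 - 1))
nu = 8 + 16 + 2 + 7
nu = 33

33


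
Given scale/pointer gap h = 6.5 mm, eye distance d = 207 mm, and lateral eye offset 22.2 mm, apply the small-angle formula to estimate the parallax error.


error = h * offset / d
= 6.5 * 22.2 / 207
= 0.6971

0.6971


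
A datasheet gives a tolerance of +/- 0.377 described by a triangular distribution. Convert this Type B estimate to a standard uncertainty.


u_B = half_width / sqrt(6)
u_B = 0.377 / 2.4494897
u_B = 0.1539

0.1539


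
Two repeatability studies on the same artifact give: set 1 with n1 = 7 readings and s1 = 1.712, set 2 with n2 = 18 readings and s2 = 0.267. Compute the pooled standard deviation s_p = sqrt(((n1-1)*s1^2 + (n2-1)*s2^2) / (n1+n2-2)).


s_p = sqrt(((n1-1)*s1^2 + (n2-1)*s2^2) / (n1+n2-2))
numerator = (7-1)*1.712^2 + (18-1)*0.267^2 = 17.585664 + 1.211913 = 18.797577
denominator = 7 + 18 - 2 = 23
s_p^2 = 18.797577 / 23 = 0.81728596
s_p = sqrt(0.81728596) = 0.9040

0.9040


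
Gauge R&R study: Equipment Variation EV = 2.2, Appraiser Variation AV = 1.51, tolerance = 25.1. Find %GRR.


GRR = sqrt(EV^2 + AV^2) = sqrt(2.2^2 + 1.51^2) = 2.6683516
%GRR = GRR / tol * 100 = 2.6683516 / 25.1 * 100
%GRR = 10.6309

10.6309


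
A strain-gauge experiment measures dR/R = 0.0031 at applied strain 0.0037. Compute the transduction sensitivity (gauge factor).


GF = (dR/R) / epsilon
= 0.0031 / 0.0037
= 0.8378

0.8378


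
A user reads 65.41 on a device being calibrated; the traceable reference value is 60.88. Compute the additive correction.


Correction = standard - reading
= 60.88 - 65.41
= -4.5300

-4.5300


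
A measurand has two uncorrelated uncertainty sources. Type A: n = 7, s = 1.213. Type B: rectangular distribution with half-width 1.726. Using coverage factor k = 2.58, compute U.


u_A = s / sqrt(n) = 1.213 / sqrt(7) = 0.45847091
u_B = half_width / sqrt(3) = 1.726 / sqrt(3) = 0.99650656
uc = sqrt(u_A^2 + u_B^2) = sqrt(0.45847091^2 + 0.99650656^2) = 1.0969143
U = k * uc = 2.58 * 1.0969143
U = 2.8300

2.8300


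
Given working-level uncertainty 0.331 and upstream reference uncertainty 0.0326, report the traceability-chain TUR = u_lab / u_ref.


TUR = u_lab / u_ref
= 0.331 / 0.0326
= 10.1534

10.1534


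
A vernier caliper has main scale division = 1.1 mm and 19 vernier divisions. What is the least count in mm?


LC = MSD / n_div
= 1.1 / 19
= 0.0579

0.0579


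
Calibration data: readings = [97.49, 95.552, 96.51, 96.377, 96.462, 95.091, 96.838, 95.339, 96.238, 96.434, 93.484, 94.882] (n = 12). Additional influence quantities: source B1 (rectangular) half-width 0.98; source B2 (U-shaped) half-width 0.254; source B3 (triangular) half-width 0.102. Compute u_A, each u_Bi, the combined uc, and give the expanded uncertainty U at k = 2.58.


mean = (97.49 + 95.552 + 96.51 + 96.377 + 96.462 + 95.091 + 96.838 + 95.339 + 96.238 + 96.434 + 93.484 + 94.882) / 12 = 95.89141667
s = sqrt(sum((x - mean)^2)/(n-1)) = 1.0738892
u_A = s / sqrt(n) = 1.0738892 / sqrt(12) = 0.31000511
u_B1 = 0.98 / sqrt(3) = 0.56580326
u_B2 = 0.254 / sqrt(2) = 0.17960512
u_B3 = 0.102 / sqrt(6) = 0.041641326
uc = sqrt(0.31000511^2 + 0.56580326^2 + 0.17960512^2 + 0.041641326^2) = 0.67099068
U = k * uc = 2.58 * 0.67099068
U = 1.7312

1.7312


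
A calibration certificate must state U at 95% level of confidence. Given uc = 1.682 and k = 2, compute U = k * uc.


U = k * uc
U = 2 * 1.682
U = 3.3640

3.3640


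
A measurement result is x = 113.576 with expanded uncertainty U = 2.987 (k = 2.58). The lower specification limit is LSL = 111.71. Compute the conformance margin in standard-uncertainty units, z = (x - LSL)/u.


u = U / k = 2.987 / 2.58 = 1.1577519
margin = |LSL - x| = |111.71 - 113.576| = 1.866
z = margin / u = 1.866 / 1.1577519
z = 1.6117

1.6117


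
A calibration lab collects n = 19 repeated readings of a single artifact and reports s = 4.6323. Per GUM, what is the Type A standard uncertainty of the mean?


u_A = s / sqrt(n)
u_A = 4.6323 / sqrt(19)
u_A = 4.6323 / 4.3588989
u_A = 1.0627

1.0627


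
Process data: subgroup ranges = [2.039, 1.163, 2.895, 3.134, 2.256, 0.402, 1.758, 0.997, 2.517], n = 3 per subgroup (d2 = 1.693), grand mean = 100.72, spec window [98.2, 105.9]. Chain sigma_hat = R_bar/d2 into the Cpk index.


R_bar = (2.039 + 1.163 + 2.895 + 3.134 + 2.256 + 0.402 + 1.758 + 0.997 + 2.517) / 9 = 1.9067778
sigma = R_bar / d2 = 1.9067778 / 1.693 = 1.1262716
Cp = (USL - LSL)/(6*sigma) = (105.9 - 98.2)/(6*1.1262716) = 1.1395
Cpu = (105.9 - 100.72)/(3*1.1262716) = 1.5331
Cpl = (100.72 - 98.2)/(3*1.1262716) = 0.7458
Cpk = min(Cpu, Cpl) = 0.7458

0.7458


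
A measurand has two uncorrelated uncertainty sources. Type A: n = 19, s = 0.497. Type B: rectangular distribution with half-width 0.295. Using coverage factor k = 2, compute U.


u_A = s / sqrt(n) = 0.497 / sqrt(19) = 0.11401962
u_B = half_width / sqrt(3) = 0.295 / sqrt(3) = 0.17031833
uc = sqrt(u_A^2 + u_B^2) = sqrt(0.11401962^2 + 0.17031833^2) = 0.2049605
U = k * uc = 2 * 0.2049605
U = 0.4099

0.4099


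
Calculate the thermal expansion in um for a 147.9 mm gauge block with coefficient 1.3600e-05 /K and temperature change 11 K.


dL = L * alpha * dT
= 147.9 * 1.3600e-05 * 11
= 0.0221258 mm
dL_um = 0.0221258 * 1000 = 22.1258 um

22.1258


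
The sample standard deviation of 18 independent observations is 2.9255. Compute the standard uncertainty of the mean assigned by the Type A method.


u_A = s / sqrt(n)
u_A = 2.9255 / sqrt(18)
u_A = 2.9255 / 4.2426407
u_A = 0.6895

0.6895


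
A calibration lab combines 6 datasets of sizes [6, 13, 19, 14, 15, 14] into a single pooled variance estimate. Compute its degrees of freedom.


nu = sum_i (n_i - 1)
nu = ((6 - 1) + (13 - 1) + (19 - 1) + (14 - 1) + (15 - 1) + (14 - 1))
nu = 5 + 12 + 18 + 13 + 14 + 13
nu = 75

75
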